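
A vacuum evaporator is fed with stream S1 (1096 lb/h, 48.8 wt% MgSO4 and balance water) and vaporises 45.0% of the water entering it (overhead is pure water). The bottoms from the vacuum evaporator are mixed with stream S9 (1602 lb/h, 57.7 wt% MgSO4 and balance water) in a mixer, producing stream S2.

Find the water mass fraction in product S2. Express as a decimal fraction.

0.403

Vapour removed = 0.450×0.512×1096 = 252.52 lb/h; concentrate = 843.48 lb/h.
water reaching the mixer = 308.63 (from concentrate) + 1602×0.423 = 986.28 lb/h.
Product flow = 843.48 + 1602 = 2445.5 lb/h; water fraction = 0.403.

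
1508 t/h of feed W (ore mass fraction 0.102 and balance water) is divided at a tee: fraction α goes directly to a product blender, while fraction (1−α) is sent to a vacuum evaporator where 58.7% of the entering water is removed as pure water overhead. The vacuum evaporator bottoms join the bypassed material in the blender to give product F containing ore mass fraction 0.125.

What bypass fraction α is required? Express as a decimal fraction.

All 1508×0.102 = 153.82 t/h of ore reaches F, so F = 153.82/0.125 = 1230.5 t/h and vapour = 277.47 t/h.
The evaporator receives (1−α)·1508 of feed at 0.898 water and removes 0.587 of that water:
0.587×0.898×(1−α)×1508 = 277.47
(1−α) = 277.47/794.91 = 0.3491;  α = 0.6509.

0.651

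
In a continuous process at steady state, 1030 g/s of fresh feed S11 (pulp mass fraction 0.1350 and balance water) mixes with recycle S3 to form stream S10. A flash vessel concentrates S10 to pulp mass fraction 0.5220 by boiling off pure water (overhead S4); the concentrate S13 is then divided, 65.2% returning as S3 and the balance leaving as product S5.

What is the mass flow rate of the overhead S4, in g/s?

763.6 g/s

Overall pulp balance (none leaves overhead): pulp in fresh feed = pulp in product, i.e. 1030×0.135 = (1−0.652)·S13·0.522.
S13 = 139.05/(0.522×0.348) = 765.46 g/s.
Recycle S3 = 0.652×765.46 = 499.08 g/s.
Combined feed S10 = 1030 + 499.08 = 1529.1 g/s.
Overhead S4 = S10 − S13 = 1529.1 − 765.46 = 763.62 g/s.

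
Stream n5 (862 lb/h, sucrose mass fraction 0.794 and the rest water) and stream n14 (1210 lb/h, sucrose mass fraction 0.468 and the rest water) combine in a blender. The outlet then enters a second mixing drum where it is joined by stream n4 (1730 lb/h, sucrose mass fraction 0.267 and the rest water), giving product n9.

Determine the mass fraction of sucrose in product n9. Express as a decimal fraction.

0.450

Overall, product flow = 3802 lb/h.
sucrose in = 862×0.794 + 1210×0.468 + 1730×0.267 = 1712.6 lb/h.
sucrose fraction in n9 = 0.450.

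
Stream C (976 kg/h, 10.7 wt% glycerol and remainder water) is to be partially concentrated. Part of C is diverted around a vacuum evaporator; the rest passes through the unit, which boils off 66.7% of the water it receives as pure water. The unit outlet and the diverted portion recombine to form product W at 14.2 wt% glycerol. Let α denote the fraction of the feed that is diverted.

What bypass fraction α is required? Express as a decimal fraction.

All 976×0.107 = 104.43 kg/h of glycerol reaches W, so W = 104.43/0.142 = 735.44 kg/h and vapour = 240.56 kg/h.
The evaporator receives (1−α)·976 of feed at 0.893 water and removes 0.667 of that water:
0.667×0.893×(1−α)×976 = 240.56
(1−α) = 240.56/581.34 = 0.4138;  α = 0.5862.

0.586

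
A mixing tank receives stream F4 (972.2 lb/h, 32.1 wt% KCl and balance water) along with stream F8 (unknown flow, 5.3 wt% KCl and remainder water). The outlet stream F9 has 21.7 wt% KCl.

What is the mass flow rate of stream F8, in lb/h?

616.5 lb/h

Let F8 be the unknown flow. Total out = 972.2 + F8.
KCl balance: 312.08 + 0.053·F8 = 0.217·(972.2 + F8)
(0.053 − 0.217)·F8 = 0.217×972.2 − 312.08 = -101.11
F8 = -101.11 / -0.164 = 616.52 lb/h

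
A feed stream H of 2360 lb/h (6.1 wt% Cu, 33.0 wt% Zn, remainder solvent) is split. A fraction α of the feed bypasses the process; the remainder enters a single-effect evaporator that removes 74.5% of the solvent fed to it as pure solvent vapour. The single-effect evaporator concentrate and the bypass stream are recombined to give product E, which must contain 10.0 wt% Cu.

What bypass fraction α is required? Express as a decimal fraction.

0.140

All 2360×0.061 = 143.96 lb/h of Cu reaches E, so E = 143.96/0.100 = 1439.6 lb/h and vapour = 920.4 lb/h.
The evaporator receives (1−α)·2360 of feed at 0.609 solvent and removes 0.745 of that solvent:
0.745×0.609×(1−α)×2360 = 920.4
(1−α) = 920.4/1070.7 = 0.8596;  α = 0.1404.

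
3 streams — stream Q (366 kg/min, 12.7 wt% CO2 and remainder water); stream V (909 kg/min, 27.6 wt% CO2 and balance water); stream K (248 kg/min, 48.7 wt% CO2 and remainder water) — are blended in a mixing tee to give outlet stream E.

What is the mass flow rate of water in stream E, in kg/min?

1105 kg/min

water out = water in = 366×0.873 + 909×0.724 + 248×0.513 = 1104.9 kg/min.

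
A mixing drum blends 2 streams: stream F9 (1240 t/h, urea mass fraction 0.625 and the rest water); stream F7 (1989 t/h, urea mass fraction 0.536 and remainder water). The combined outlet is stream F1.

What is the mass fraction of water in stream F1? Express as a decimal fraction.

0.430

Total flow out = 1240 + 1989 = 3229 t/h.
water in = 1240×0.375 + 1989×0.464 = 1387.9 t/h.
water mass fraction in F1 = 1387.9/3229 = 0.430.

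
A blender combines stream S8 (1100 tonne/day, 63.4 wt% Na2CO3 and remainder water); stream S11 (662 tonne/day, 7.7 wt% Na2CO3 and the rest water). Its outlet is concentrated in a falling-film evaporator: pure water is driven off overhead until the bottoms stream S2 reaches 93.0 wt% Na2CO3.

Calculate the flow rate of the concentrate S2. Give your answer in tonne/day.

Na2CO3 entering = 1100×0.634 + 662×0.077 = 748.37 tonne/day.
All Na2CO3 reports to S2, so S2 = 748.37/0.930 = 804.7 tonne/day.

804.7 tonne/day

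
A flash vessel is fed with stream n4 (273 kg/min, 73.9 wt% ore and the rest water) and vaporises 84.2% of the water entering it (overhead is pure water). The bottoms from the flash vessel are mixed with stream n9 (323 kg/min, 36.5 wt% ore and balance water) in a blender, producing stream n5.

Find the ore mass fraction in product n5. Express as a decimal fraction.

0.5963

Vapour removed = 0.842×0.261×273 = 59.995 kg/min; concentrate = 213 kg/min.
ore reaching the mixer = 201.75 (from concentrate) + 323×0.365 = 319.64 kg/min.
Product flow = 213 + 323 = 536 kg/min; ore fraction = 0.5963.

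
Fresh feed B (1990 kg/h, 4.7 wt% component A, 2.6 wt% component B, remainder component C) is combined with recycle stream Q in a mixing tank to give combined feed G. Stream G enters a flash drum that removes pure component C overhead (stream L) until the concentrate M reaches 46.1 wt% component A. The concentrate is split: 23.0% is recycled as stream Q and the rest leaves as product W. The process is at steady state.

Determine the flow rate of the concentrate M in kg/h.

263.5 kg/h

Overall component A balance (none leaves overhead): component A in fresh feed = component A in product, i.e. 1990×0.047 = (1−0.230)·M·0.461.
M = 93.53/(0.461×0.770) = 263.49 kg/h.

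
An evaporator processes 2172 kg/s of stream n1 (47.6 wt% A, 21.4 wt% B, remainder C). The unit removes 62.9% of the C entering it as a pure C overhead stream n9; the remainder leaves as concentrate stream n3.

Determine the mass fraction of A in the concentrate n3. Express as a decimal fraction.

A is not removed: 2172×0.476 = 1033.9 kg/s of A enters n3.
C entering = 2172×0.310 = 673.32 kg/s; overhead removed = 0.629×673.32 = 423.52 kg/s.
Concentrate = 2172 − 423.52 = 1748.5 kg/s.
Mass fraction = 1033.9/1748.5 = 0.591.

0.591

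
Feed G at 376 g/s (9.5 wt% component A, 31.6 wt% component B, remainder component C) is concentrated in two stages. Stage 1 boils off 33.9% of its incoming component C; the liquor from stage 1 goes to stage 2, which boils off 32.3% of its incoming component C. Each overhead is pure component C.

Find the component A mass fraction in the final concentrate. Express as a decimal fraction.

component C in feed = 376×0.589 = 221.46 g/s.
After stage 1: component C left = (1−0.339)×221.46 = 146.39; stream total = 300.92 g/s.
After stage 2: component C left = (1−0.323)×146.39 = 99.104; final concentrate = 253.64 g/s.
component A fraction = 35.72/253.64 = 0.141.

0.141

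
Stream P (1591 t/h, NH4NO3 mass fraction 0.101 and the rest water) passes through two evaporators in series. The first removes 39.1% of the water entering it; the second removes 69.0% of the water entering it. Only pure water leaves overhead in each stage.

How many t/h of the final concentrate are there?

water in feed = 1591×0.899 = 1430.3 t/h.
After stage 1: water left = (1−0.391)×1430.3 = 871.06; stream total = 1031.7 t/h.
After stage 2: water left = (1−0.690)×871.06 = 270.03; final concentrate = 430.72 t/h.

430.7 t/h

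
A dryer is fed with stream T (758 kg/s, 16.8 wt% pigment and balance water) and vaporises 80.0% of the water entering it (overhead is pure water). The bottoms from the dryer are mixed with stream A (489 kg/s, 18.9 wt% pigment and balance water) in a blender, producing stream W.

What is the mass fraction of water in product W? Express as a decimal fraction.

Vapour removed = 0.800×0.832×758 = 504.52 kg/s; concentrate = 253.48 kg/s.
water reaching the mixer = 126.13 (from concentrate) + 489×0.811 = 522.71 kg/s.
Product flow = 253.48 + 489 = 742.48 kg/s; water fraction = 0.704.

0.704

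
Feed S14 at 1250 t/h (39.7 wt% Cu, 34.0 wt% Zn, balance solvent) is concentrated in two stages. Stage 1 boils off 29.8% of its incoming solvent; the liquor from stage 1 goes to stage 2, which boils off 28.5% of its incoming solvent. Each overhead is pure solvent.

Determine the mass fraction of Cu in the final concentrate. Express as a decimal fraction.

0.457

solvent in feed = 1250×0.263 = 328.75 t/h.
After stage 1: solvent left = (1−0.298)×328.75 = 230.78; stream total = 1152 t/h.
After stage 2: solvent left = (1−0.285)×230.78 = 165.01; final concentrate = 1086.3 t/h.
Cu fraction = 496.25/1086.3 = 0.457.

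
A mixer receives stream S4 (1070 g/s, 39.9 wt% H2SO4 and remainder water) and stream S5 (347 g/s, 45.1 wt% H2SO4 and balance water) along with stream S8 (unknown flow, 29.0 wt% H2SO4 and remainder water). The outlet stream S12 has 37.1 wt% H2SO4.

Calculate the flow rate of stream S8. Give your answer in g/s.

Let S8 be the unknown flow. Total out = 1417 + S8.
H2SO4 balance: 583.43 + 0.290·S8 = 0.371·(1417 + S8)
(0.290 − 0.371)·S8 = 0.371×1417 − 583.43 = -57.72
S8 = -57.72 / -0.081 = 712.59 g/s

712.6 g/s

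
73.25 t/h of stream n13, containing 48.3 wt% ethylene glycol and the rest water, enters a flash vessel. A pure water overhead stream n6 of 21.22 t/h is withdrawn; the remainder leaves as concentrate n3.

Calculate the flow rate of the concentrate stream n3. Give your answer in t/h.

52.03 t/h

Concentrate = 73.25 − 21.22 = 52.03 t/h.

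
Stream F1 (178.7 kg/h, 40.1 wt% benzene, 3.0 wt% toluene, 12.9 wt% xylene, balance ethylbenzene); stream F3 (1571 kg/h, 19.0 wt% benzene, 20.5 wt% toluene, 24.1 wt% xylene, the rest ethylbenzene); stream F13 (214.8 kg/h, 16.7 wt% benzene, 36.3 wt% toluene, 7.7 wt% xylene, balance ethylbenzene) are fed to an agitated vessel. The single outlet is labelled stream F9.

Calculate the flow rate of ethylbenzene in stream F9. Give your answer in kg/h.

ethylbenzene out = ethylbenzene in = 178.7×0.440 + 1571×0.364 + 214.8×0.393 = 734.89 kg/h.

734.9 kg/h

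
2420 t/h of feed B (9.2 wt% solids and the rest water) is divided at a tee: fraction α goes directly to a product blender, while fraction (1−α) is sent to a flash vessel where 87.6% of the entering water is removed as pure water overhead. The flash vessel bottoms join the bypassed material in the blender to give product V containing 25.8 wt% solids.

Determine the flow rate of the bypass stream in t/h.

462.4 t/h

All 2420×0.092 = 222.64 t/h of solids reaches V, so V = 222.64/0.258 = 862.95 t/h and vapour = 1557.1 t/h.
The evaporator receives (1−α)·2420 of feed at 0.908 water and removes 0.876 of that water:
0.876×0.908×(1−α)×2420 = 1557.1
(1−α) = 1557.1/1924.9 = 0.8089;  α = 0.1911.
Bypass flow = 0.1911×2420 = 462.45 t/h.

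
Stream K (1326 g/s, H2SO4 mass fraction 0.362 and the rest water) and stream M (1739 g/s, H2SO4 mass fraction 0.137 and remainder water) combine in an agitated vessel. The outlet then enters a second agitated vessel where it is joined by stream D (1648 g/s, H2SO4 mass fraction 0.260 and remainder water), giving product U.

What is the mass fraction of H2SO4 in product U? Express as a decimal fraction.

Overall, product flow = 4713 g/s.
H2SO4 in = 1326×0.362 + 1739×0.137 + 1648×0.260 = 1146.7 g/s.
H2SO4 fraction in U = 0.243.

0.243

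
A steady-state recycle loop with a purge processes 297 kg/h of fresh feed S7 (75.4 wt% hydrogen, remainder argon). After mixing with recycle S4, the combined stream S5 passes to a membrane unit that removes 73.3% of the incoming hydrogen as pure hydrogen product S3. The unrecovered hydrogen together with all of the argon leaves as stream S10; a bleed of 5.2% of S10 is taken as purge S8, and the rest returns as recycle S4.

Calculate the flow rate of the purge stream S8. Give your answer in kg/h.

argon enters only via S7 and leaves only via the purge: 297×0.246 = 0.052×(argon in S10), and the membrane unit passes all argon, so argon in S5 = argon in S10 = 1405 kg/h.
hydrogen in S5: m_A = 297×0.754 + (1−0.052)·(1−0.733)·m_A, so m_A = 223.94/0.7469 = 299.83 kg/h.
S10 = (1−0.733)×299.83 + 1405 = 1485.1 kg/h.
Purge S8 = 0.052×1485.1 = 77.225 kg/h.

77.22 kg/h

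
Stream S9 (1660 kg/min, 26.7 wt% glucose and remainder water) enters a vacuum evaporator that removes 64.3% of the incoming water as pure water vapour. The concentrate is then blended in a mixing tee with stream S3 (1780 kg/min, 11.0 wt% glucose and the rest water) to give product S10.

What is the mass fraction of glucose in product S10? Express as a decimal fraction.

0.240

Vapour removed = 0.643×0.733×1660 = 782.39 kg/min; concentrate = 877.61 kg/min.
glucose reaching the mixer = 443.22 (from concentrate) + 1780×0.110 = 639.02 kg/min.
Product flow = 877.61 + 1780 = 2657.6 kg/min; glucose fraction = 0.240.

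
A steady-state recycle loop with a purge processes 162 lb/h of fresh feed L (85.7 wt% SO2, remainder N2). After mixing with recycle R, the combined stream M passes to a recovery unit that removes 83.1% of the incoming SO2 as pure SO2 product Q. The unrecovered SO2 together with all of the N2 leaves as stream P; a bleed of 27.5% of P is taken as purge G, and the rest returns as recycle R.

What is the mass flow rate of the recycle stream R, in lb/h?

N2 enters only via L and leaves only via the purge: 162×0.143 = 0.275×(N2 in P), and the recovery unit passes all N2, so N2 in M = N2 in P = 84.24 lb/h.
SO2 in M: m_A = 162×0.857 + (1−0.275)·(1−0.831)·m_A, so m_A = 138.83/0.8775 = 158.22 lb/h.
P = (1−0.831)×158.22 + 84.24 = 110.98 lb/h.
Recycle R = (1−0.275)×110.98 = 80.46 lb/h.

80.46 lb/h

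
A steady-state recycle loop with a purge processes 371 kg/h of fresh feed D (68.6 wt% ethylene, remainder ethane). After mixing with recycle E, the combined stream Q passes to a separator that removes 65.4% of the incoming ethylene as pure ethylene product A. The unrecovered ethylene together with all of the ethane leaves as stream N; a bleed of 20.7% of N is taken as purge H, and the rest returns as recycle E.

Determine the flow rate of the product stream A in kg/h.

ethylene in Q: m_A = 371×0.686 + (1−0.207)·(1−0.654)·m_A, so m_A = 254.51/0.7256 = 350.74 kg/h.
Product A = 0.654×350.74 = 229.39 kg/h.

229.4 kg/h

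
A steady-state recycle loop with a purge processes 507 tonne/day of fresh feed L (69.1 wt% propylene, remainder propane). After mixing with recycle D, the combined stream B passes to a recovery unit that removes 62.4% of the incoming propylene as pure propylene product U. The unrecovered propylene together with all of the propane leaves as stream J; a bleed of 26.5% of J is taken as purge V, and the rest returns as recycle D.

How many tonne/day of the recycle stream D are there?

568.3 tonne/day

propane enters only via L and leaves only via the purge: 507×0.309 = 0.265×(propane in J), and the recovery unit passes all propane, so propane in B = propane in J = 591.18 tonne/day.
propylene in B: m_A = 507×0.691 + (1−0.265)·(1−0.624)·m_A, so m_A = 350.34/0.7236 = 484.13 tonne/day.
J = (1−0.624)×484.13 + 591.18 = 773.21 tonne/day.
Recycle D = (1−0.265)×773.21 = 568.31 tonne/day.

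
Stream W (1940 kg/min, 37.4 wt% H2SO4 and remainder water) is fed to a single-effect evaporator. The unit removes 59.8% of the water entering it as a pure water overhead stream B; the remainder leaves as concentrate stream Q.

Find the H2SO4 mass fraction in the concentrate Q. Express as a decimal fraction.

0.5978

H2SO4 is not removed: 1940×0.374 = 725.56 kg/min of H2SO4 enters Q.
water entering = 1940×0.626 = 1214.4 kg/min; overhead removed = 0.598×1214.4 = 726.24 kg/min.
Concentrate = 1940 − 726.24 = 1213.8 kg/min.
Mass fraction = 725.56/1213.8 = 0.5978.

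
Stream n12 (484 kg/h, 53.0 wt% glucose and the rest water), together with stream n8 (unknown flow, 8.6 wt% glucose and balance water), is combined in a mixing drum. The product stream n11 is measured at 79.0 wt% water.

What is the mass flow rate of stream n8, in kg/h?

Let n8 be the unknown flow. Total out = 484 + n8.
water balance: 227.48 + 0.914·n8 = 0.790·(484 + n8)
(0.914 − 0.790)·n8 = 0.790×484 − 227.48 = 154.88
n8 = 154.88 / 0.124 = 1249 kg/h

1249 kg/h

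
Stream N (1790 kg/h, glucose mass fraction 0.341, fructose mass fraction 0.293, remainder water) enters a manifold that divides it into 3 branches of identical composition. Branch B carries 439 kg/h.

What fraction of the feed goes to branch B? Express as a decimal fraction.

Fraction to B = 439/1790 = 0.2453.

0.245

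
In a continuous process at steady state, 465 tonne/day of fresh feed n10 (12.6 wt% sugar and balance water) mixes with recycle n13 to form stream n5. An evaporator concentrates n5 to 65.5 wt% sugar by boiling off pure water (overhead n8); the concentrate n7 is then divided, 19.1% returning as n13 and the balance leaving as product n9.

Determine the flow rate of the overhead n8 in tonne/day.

375.5 tonne/day

Overall sugar balance (none leaves overhead): sugar in fresh feed = sugar in product, i.e. 465×0.126 = (1−0.191)·n7·0.655.
n7 = 58.59/(0.655×0.809) = 110.57 tonne/day.
Recycle n13 = 0.191×110.57 = 21.119 tonne/day.
Combined feed n5 = 465 + 21.119 = 486.12 tonne/day.
Overhead n8 = n5 − n7 = 486.12 − 110.57 = 375.55 tonne/day.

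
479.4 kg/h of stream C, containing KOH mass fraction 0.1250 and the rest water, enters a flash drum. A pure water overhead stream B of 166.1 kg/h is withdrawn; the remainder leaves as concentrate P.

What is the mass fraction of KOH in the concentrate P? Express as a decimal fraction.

0.1913

KOH is not removed: 479.4×0.125 = 59.925 kg/h of KOH enters P.
Concentrate = 479.4 − 166.1 = 313.3 kg/h.
Mass fraction = 59.925/313.3 = 0.1913.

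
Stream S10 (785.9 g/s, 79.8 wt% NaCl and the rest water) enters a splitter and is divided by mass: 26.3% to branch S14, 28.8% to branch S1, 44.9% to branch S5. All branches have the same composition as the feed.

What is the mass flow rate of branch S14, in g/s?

206.7 g/s

Branch S14 flow = 0.263×785.9 = 206.69 g/s.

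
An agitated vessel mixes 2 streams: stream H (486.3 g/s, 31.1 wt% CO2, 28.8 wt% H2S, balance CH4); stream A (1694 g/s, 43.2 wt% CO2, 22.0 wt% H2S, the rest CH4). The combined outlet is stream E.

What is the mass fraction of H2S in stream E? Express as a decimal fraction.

Total flow out = 486.3 + 1694 = 2180.3 g/s.
H2S in = 486.3×0.288 + 1694×0.220 = 512.73 g/s.
H2S mass fraction in E = 512.73/2180.3 = 0.235.

0.235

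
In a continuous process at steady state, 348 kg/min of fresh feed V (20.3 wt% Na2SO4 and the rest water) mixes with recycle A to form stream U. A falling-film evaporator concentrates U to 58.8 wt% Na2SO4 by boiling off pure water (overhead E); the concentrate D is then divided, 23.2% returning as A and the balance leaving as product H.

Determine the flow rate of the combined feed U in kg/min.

384.3 kg/min

Overall Na2SO4 balance (none leaves overhead): Na2SO4 in fresh feed = Na2SO4 in product, i.e. 348×0.203 = (1−0.232)·D·0.588.
D = 70.644/(0.588×0.768) = 156.44 kg/min.
Recycle A = 0.232×156.44 = 36.293 kg/min.
Combined feed U = 348 + 36.293 = 384.29 kg/min.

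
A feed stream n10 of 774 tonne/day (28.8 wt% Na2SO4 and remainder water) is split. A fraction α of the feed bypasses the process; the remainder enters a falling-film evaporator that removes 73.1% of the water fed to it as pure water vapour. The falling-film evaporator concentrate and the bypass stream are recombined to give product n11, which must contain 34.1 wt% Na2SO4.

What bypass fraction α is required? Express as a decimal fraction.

All 774×0.288 = 222.91 tonne/day of Na2SO4 reaches n11, so n11 = 222.91/0.341 = 653.7 tonne/day and vapour = 120.3 tonne/day.
The evaporator receives (1−α)·774 of feed at 0.712 water and removes 0.731 of that water:
0.731×0.712×(1−α)×774 = 120.3
(1−α) = 120.3/402.85 = 0.2986;  α = 0.7014.

0.701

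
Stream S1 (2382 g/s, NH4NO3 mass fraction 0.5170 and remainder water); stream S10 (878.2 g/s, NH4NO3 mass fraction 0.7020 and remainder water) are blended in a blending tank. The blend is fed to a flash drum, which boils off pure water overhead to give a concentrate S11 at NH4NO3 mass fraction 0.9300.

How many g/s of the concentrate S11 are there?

1987 g/s

NH4NO3 entering = 2382×0.517 + 878.2×0.702 = 1848 g/s.
All NH4NO3 reports to S11, so S11 = 1848/0.930 = 1987.1 g/s.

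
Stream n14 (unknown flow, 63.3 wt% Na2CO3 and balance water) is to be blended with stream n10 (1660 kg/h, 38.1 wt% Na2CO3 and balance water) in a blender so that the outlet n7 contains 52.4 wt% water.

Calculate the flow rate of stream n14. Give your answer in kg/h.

1004 kg/h

Let n14 be the unknown flow. Total out = 1660 + n14.
water balance: 1027.5 + 0.367·n14 = 0.524·(1660 + n14)
(0.367 − 0.524)·n14 = 0.524×1660 − 1027.5 = -157.7
n14 = -157.7 / -0.157 = 1004.5 kg/h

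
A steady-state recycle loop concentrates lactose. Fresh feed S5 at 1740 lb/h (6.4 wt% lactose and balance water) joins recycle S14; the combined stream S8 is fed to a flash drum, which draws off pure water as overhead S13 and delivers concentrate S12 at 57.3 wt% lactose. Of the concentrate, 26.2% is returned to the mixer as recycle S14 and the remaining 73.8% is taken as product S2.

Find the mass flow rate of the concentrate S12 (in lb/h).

Overall lactose balance (none leaves overhead): lactose in fresh feed = lactose in product, i.e. 1740×0.064 = (1−0.262)·S12·0.573.
S12 = 111.36/(0.573×0.738) = 263.34 lb/h.

263.3 lb/h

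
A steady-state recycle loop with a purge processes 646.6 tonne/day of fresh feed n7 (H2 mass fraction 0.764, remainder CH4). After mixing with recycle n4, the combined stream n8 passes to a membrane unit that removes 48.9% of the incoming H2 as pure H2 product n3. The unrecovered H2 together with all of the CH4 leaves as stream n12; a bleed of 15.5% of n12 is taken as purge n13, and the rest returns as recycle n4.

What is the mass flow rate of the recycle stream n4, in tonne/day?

CH4 enters only via n7 and leaves only via the purge: 646.6×0.236 = 0.155×(CH4 in n12), and the membrane unit passes all CH4, so CH4 in n8 = CH4 in n12 = 984.5 tonne/day.
H2 in n8: m_A = 646.6×0.764 + (1−0.155)·(1−0.489)·m_A, so m_A = 494/0.5682 = 869.41 tonne/day.
n12 = (1−0.489)×869.41 + 984.5 = 1428.8 tonne/day.
Recycle n4 = (1−0.155)×1428.8 = 1207.3 tonne/day.

1207 tonne/day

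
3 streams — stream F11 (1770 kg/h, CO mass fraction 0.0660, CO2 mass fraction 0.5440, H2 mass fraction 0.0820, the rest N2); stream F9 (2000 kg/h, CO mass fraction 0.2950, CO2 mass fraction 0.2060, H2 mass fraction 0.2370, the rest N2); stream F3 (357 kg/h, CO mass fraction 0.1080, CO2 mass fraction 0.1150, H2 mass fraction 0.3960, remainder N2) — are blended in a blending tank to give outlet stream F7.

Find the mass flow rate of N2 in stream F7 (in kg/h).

N2 out = N2 in = 1770×0.308 + 2000×0.262 + 357×0.381 = 1205.2 kg/h.

1205 kg/h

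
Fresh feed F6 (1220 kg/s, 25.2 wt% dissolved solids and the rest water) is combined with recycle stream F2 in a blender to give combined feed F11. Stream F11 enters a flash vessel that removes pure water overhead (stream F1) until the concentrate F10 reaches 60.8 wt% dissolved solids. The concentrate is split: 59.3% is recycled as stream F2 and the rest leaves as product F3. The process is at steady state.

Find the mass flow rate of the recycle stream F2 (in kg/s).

736.7 kg/s

Overall dissolved solids balance (none leaves overhead): dissolved solids in fresh feed = dissolved solids in product, i.e. 1220×0.252 = (1−0.593)·F10·0.608.
F10 = 307.44/(0.608×0.407) = 1242.4 kg/s.
Recycle F2 = 0.593×1242.4 = 736.74 kg/s.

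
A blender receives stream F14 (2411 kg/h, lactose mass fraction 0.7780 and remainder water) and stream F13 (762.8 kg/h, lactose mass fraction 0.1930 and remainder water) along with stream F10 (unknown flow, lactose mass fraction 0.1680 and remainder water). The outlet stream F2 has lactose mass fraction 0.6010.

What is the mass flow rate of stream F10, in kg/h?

Let F10 be the unknown flow. Total out = 3173.8 + F10.
lactose balance: 2023 + 0.168·F10 = 0.601·(3173.8 + F10)
(0.168 − 0.601)·F10 = 0.601×3173.8 − 2023 = -115.52
F10 = -115.52 / -0.433 = 266.8 kg/h

266.8 kg/h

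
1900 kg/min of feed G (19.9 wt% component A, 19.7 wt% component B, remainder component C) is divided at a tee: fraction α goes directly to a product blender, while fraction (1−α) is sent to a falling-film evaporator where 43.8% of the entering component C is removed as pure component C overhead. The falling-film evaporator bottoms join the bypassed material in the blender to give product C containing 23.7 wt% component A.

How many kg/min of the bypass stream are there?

748.5 kg/min

All 1900×0.199 = 378.1 kg/min of component A reaches C, so C = 378.1/0.237 = 1595.4 kg/min and vapour = 304.64 kg/min.
The evaporator receives (1−α)·1900 of feed at 0.604 component C and removes 0.438 of that component C:
0.438×0.604×(1−α)×1900 = 304.64
(1−α) = 304.64/502.65 = 0.6061;  α = 0.3939.
Bypass flow = 0.3939×1900 = 748.46 kg/min.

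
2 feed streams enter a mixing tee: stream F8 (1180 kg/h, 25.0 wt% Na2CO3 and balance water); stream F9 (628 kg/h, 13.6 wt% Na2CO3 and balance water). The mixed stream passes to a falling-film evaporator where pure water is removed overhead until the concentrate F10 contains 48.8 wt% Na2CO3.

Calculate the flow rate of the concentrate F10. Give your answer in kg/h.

Na2CO3 entering = 1180×0.250 + 628×0.136 = 380.41 kg/h.
All Na2CO3 reports to F10, so F10 = 380.41/0.488 = 779.52 kg/h.

779.5 kg/h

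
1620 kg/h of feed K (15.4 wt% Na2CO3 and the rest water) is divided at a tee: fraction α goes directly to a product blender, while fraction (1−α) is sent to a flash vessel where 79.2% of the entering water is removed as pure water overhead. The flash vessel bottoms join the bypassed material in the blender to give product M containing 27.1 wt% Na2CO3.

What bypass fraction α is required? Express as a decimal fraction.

0.356

All 1620×0.154 = 249.48 kg/h of Na2CO3 reaches M, so M = 249.48/0.271 = 920.59 kg/h and vapour = 699.41 kg/h.
The evaporator receives (1−α)·1620 of feed at 0.846 water and removes 0.792 of that water:
0.792×0.846×(1−α)×1620 = 699.41
(1−α) = 699.41/1085.5 = 0.6443;  α = 0.3557.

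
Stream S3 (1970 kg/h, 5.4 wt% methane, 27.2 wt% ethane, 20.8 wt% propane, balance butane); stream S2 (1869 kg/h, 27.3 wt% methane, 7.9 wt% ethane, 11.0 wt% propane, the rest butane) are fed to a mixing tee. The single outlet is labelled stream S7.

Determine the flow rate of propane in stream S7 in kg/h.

615.4 kg/h

propane out = propane in = 1970×0.208 + 1869×0.110 = 615.35 kg/h.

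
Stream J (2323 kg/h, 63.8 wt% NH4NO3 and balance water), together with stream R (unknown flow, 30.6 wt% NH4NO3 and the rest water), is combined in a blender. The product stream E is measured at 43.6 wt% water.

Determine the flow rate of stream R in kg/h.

Let R be the unknown flow. Total out = 2323 + R.
water balance: 840.93 + 0.694·R = 0.436·(2323 + R)
(0.694 − 0.436)·R = 0.436×2323 − 840.93 = 171.9
R = 171.9 / 0.258 = 666.29 kg/h

666.3 kg/h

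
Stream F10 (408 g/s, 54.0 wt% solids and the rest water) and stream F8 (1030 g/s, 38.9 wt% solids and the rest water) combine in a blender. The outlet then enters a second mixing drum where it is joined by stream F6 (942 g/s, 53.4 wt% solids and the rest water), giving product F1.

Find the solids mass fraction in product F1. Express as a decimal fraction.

Overall, product flow = 2380 g/s.
solids in = 408×0.540 + 1030×0.389 + 942×0.534 = 1124 g/s.
solids fraction in F1 = 0.4723.

0.4723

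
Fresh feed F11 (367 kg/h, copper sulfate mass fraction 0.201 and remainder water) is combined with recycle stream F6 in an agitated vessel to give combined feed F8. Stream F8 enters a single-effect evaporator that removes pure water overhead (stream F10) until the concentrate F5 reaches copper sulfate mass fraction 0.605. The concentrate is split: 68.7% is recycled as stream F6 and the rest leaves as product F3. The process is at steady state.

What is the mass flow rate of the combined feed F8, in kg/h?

634.6 kg/h

Overall copper sulfate balance (none leaves overhead): copper sulfate in fresh feed = copper sulfate in product, i.e. 367×0.201 = (1−0.687)·F5·0.605.
F5 = 73.767/(0.605×0.313) = 389.55 kg/h.
Recycle F6 = 0.687×389.55 = 267.62 kg/h.
Combined feed F8 = 367 + 267.62 = 634.62 kg/h.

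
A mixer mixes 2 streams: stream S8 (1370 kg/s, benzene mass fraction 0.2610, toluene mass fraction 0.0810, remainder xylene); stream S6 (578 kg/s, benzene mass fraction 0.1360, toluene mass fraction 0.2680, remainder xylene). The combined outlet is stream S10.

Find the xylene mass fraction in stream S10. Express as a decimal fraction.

Total flow out = 1370 + 578 = 1948 kg/s.
xylene in = 1370×0.658 + 578×0.596 = 1245.9 kg/s.
xylene mass fraction in S10 = 1245.9/1948 = 0.6396.

0.6396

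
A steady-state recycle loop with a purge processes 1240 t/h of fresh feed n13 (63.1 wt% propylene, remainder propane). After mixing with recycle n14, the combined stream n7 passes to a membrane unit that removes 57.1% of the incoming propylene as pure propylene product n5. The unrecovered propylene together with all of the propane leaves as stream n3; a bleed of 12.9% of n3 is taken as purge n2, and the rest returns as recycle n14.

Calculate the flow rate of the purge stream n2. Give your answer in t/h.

propane enters only via n13 and leaves only via the purge: 1240×0.369 = 0.129×(propane in n3), and the membrane unit passes all propane, so propane in n7 = propane in n3 = 3547 t/h.
propylene in n7: m_A = 1240×0.631 + (1−0.129)·(1−0.571)·m_A, so m_A = 782.44/0.6263 = 1249.2 t/h.
n3 = (1−0.571)×1249.2 + 3547 = 4082.9 t/h.
Purge n2 = 0.129×4082.9 = 526.69 t/h.

526.7 t/h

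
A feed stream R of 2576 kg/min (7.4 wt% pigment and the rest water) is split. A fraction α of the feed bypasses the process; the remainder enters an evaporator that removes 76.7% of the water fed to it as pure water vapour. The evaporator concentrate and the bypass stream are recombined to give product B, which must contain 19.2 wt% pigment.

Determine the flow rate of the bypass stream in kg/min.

346.9 kg/min

All 2576×0.074 = 190.62 kg/min of pigment reaches B, so B = 190.62/0.192 = 992.83 kg/min and vapour = 1583.2 kg/min.
The evaporator receives (1−α)·2576 of feed at 0.926 water and removes 0.767 of that water:
0.767×0.926×(1−α)×2576 = 1583.2
(1−α) = 1583.2/1829.6 = 0.8653;  α = 0.1347.
Bypass flow = 0.1347×2576 = 346.95 kg/min.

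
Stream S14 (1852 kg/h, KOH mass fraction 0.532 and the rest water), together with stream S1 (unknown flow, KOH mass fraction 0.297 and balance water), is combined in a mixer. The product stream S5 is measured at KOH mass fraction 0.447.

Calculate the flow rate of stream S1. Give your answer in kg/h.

1049 kg/h

Let S1 be the unknown flow. Total out = 1852 + S1.
KOH balance: 985.26 + 0.297·S1 = 0.447·(1852 + S1)
(0.297 − 0.447)·S1 = 0.447×1852 − 985.26 = -157.42
S1 = -157.42 / -0.150 = 1049.5 kg/h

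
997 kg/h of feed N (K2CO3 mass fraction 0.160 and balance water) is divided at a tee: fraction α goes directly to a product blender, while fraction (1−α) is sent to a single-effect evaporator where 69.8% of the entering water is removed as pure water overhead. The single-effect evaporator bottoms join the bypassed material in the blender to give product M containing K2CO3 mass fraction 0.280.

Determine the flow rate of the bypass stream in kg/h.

All 997×0.160 = 159.52 kg/h of K2CO3 reaches M, so M = 159.52/0.280 = 569.71 kg/h and vapour = 427.29 kg/h.
The evaporator receives (1−α)·997 of feed at 0.840 water and removes 0.698 of that water:
0.698×0.840×(1−α)×997 = 427.29
(1−α) = 427.29/584.56 = 0.7310;  α = 0.2690.
Bypass flow = 0.2690×997 = 268.24 kg/h.

268.2 kg/h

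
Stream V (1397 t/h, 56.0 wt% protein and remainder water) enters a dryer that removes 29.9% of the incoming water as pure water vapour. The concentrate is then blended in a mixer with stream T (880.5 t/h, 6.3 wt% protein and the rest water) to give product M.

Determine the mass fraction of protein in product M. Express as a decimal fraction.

Vapour removed = 0.299×0.440×1397 = 183.79 t/h; concentrate = 1213.2 t/h.
protein reaching the mixer = 782.32 (from concentrate) + 880.5×0.063 = 837.79 t/h.
Product flow = 1213.2 + 880.5 = 2093.7 t/h; protein fraction = 0.400.

0.400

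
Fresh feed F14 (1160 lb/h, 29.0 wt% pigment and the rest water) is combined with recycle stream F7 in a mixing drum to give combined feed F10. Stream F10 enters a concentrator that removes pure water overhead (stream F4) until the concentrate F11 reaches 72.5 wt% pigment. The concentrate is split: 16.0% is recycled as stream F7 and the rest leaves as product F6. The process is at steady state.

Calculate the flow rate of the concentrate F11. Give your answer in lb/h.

Overall pigment balance (none leaves overhead): pigment in fresh feed = pigment in product, i.e. 1160×0.290 = (1−0.160)·F11·0.725.
F11 = 336.4/(0.725×0.840) = 552.38 lb/h.

552.4 lb/h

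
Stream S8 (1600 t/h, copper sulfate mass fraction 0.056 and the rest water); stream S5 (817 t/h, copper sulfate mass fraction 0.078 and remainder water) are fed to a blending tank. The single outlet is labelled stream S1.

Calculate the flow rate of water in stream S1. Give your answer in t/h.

2264 t/h

water out = water in = 1600×0.944 + 817×0.922 = 2263.7 t/h.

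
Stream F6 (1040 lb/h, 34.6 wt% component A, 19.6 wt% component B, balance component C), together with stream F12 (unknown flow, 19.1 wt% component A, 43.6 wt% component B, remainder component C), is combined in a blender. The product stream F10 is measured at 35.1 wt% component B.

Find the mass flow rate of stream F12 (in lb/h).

Let F12 be the unknown flow. Total out = 1040 + F12.
component B balance: 203.84 + 0.436·F12 = 0.351·(1040 + F12)
(0.436 − 0.351)·F12 = 0.351×1040 − 203.84 = 161.2
F12 = 161.2 / 0.085 = 1896.5 lb/h

1896 lb/h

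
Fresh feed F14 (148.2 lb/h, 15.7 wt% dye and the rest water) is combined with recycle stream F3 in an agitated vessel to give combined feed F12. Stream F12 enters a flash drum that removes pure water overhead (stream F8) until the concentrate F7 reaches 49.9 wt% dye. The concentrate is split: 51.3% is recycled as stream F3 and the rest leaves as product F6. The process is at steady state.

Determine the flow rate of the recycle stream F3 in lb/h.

Overall dye balance (none leaves overhead): dye in fresh feed = dye in product, i.e. 148.2×0.157 = (1−0.513)·F7·0.499.
F7 = 23.267/(0.499×0.487) = 95.745 lb/h.
Recycle F3 = 0.513×95.745 = 49.117 lb/h.

49.12 lb/h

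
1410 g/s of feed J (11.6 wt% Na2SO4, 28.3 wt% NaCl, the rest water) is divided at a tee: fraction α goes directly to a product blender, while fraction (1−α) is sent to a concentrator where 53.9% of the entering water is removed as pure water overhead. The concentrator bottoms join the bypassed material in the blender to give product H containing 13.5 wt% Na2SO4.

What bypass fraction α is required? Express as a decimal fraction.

0.566

All 1410×0.116 = 163.56 g/s of Na2SO4 reaches H, so H = 163.56/0.135 = 1211.6 g/s and vapour = 198.44 g/s.
The evaporator receives (1−α)·1410 of feed at 0.601 water and removes 0.539 of that water:
0.539×0.601×(1−α)×1410 = 198.44
(1−α) = 198.44/456.75 = 0.4345;  α = 0.5655.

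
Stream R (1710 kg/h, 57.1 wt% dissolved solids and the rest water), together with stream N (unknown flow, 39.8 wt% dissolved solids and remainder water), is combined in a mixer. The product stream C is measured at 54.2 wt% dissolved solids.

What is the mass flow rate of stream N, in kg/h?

344.4 kg/h

Let N be the unknown flow. Total out = 1710 + N.
dissolved solids balance: 976.41 + 0.398·N = 0.542·(1710 + N)
(0.398 − 0.542)·N = 0.542×1710 − 976.41 = -49.59
N = -49.59 / -0.144 = 344.37 kg/h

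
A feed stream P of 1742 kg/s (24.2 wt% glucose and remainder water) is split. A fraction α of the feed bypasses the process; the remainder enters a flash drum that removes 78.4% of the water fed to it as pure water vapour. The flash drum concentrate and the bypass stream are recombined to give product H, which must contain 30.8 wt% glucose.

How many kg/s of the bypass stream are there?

All 1742×0.242 = 421.56 kg/s of glucose reaches H, so H = 421.56/0.308 = 1368.7 kg/s and vapour = 373.29 kg/s.
The evaporator receives (1−α)·1742 of feed at 0.758 water and removes 0.784 of that water:
0.784×0.758×(1−α)×1742 = 373.29
(1−α) = 373.29/1035.2 = 0.3606;  α = 0.6394.
Bypass flow = 0.6394×1742 = 1113.9 kg/s.

1114 kg/s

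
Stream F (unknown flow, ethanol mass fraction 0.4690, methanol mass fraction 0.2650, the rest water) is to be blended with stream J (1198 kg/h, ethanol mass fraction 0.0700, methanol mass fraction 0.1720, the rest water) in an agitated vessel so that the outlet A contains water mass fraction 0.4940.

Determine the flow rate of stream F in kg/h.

Let F be the unknown flow. Total out = 1198 + F.
water balance: 908.08 + 0.266·F = 0.494·(1198 + F)
(0.266 − 0.494)·F = 0.494×1198 − 908.08 = -316.27
F = -316.27 / -0.228 = 1387.2 kg/h

1387 kg/h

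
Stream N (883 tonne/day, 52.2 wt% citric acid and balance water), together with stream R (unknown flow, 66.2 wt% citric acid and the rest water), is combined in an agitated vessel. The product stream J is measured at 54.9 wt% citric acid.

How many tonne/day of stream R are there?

Let R be the unknown flow. Total out = 883 + R.
citric acid balance: 460.93 + 0.662·R = 0.549·(883 + R)
(0.662 − 0.549)·R = 0.549×883 − 460.93 = 23.841
R = 23.841 / 0.113 = 210.98 tonne/day

211 tonne/day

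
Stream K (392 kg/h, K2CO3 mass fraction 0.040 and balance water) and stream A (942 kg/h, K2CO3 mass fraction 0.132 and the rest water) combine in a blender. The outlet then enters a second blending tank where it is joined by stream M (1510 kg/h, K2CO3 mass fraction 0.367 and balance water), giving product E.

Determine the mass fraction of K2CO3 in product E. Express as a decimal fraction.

0.244

Overall, product flow = 2844 kg/h.
K2CO3 in = 392×0.040 + 942×0.132 + 1510×0.367 = 694.19 kg/h.
K2CO3 fraction in E = 0.244.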